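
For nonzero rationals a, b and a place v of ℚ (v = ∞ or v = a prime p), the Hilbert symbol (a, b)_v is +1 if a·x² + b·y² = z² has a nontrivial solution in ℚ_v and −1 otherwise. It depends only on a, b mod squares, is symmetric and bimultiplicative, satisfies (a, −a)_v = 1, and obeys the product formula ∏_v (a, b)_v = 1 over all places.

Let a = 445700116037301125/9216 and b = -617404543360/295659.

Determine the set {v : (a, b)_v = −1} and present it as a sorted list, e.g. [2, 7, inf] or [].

[2, 5, 7, 13]

Mod squares: a ≡ 5, b ≡ -290290. Check v ∈ {∞, 2, 3, 5, 7, 11, 13, 17, 19, 29, 37, 47}.
v=13: a=13^2·(≡2), b=13^-1·(≡1) mod 13; (2|13)=-1, (1|13)=+1; (−1)^{2·-1·6}·(-1)^-1·(+1)^2 = -1.
v=19: a=19^0·(≡5), b=19^-2·(≡16) mod 19; (5|19)=+1, (16|19)=+1; (−1)^{0·-2·9}·(+1)^-2·(+1)^0 = +1.
v=29: a=29^2·(≡13), b=29^1·(≡9) mod 29; (13|29)=+1, (9|29)=+1; (−1)^{2·1·14}·(+1)^1·(+1)^2 = +1.
v=11: a=11^6·(≡5), b=11^1·(≡8) mod 11; (5|11)=+1, (8|11)=-1; (−1)^{6·1·5}·(+1)^1·(-1)^6 = +1.
v=7: a=7^2·(≡3), b=7^-1·(≡3) mod 7; (3|7)=-1, (3|7)=-1; (−1)^{2·-1·3}·(-1)^-1·(-1)^2 = -1.
v=∞: 5 > 0 and -290290 < 0  ⇒  (a,b)_∞ = +1.
v=3: a=3^-2·(≡2), b=3^-2·(≡2) mod 3; (2|3)=-1, (2|3)=-1; (−1)^{-2·-2·1}·(-1)^-2·(-1)^-2 = +1.
v=47: a=47^0·(≡43), b=47^2·(≡13) mod 47; (43|47)=-1, (13|47)=-1; (−1)^{0·2·23}·(-1)^2·(-1)^0 = +1.
v=37: a=37^0·(≡32), b=37^2·(≡36) mod 37; (32|37)=-1, (36|37)=+1; (−1)^{0·2·18}·(-1)^2·(+1)^0 = +1.
v=2: v_2(a)=-10, v_2(b)=7; units ≡ 5, 7 (mod 8); ε·ε+αω+βω = 0·1+-10·0+7·1 ≡ 1  ⇒  (a,b)_2 = -1.
v=5: a=5^3·(≡4), b=5^1·(≡2) mod 5; (4|5)=+1, (2|5)=-1; (−1)^{3·1·2}·(+1)^1·(-1)^3 = -1.
v=17: a=17^2·(≡10), b=17^0·(≡1) mod 17; (10|17)=-1, (1|17)=+1; (−1)^{2·0·8}·(-1)^0·(+1)^2 = +1.
(5, -290290 / ℚ) ramifies at {2, 5, 7, 13}: a division algebra.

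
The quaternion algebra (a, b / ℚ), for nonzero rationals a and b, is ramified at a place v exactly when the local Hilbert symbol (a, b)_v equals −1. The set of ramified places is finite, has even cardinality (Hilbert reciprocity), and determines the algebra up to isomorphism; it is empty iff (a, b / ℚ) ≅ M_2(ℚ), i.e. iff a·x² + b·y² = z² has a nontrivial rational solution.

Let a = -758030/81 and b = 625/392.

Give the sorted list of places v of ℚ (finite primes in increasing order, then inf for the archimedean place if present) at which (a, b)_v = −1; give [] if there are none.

Mod squares: a ≡ -15470, b ≡ 2. Check v ∈ {∞, 2, 3, 5, 7, 13, 17}.
v=2: v_2(a)=1, v_2(b)=-3; units ≡ 1, 1 (mod 8); ε·ε+αω+βω = 0·0+1·0+-3·0 ≡ 0  ⇒  (a,b)_2 = +1.
v=3: a=3^-4·(≡1), b=3^0·(≡2) mod 3; (1|3)=+1, (2|3)=-1; (−1)^{-4·0·1}·(+1)^0·(-1)^-4 = +1.
v=∞: -15470 < 0 and 2 > 0  ⇒  (a,b)_∞ = +1.
v=7: a=7^3·(≡4), b=7^-2·(≡2) mod 7; (4|7)=+1, (2|7)=+1; (−1)^{3·-2·3}·(+1)^-2·(+1)^3 = +1.
v=5: a=5^1·(≡4), b=5^4·(≡3) mod 5; (4|5)=+1, (3|5)=-1; (−1)^{1·4·2}·(+1)^4·(-1)^1 = -1.
v=13: a=13^1·(≡7), b=13^0·(≡7) mod 13; (7|13)=-1, (7|13)=-1; (−1)^{1·0·6}·(-1)^0·(-1)^1 = -1.
v=17: a=17^1·(≡4), b=17^0·(≡13) mod 17; (4|17)=+1, (13|17)=+1; (−1)^{1·0·8}·(+1)^0·(+1)^1 = +1.
|Ram(-15470, 2)| = 2, even; anisotropic at {5, 13}.

[5, 13]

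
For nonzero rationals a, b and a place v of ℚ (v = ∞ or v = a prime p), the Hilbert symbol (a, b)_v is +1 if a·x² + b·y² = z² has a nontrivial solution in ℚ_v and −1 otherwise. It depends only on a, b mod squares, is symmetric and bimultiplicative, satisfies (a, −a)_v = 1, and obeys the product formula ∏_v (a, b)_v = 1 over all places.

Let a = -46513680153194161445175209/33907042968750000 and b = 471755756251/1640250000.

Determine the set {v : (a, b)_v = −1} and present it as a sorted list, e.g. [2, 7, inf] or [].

Mod squares: a ≡ -627, b ≡ 19. Check v ∈ {∞, 2, 3, 5, 7, 11, 13, 17, 19, 23, 31}.
v=2: v_2(a)=-4, v_2(b)=-4; units ≡ 5, 3 (mod 8); ε·ε+αω+βω = 0·1+-4·1+-4·1 ≡ 0  ⇒  (a,b)_2 = +1.
v=13: a=13^4·(≡12), b=13^2·(≡6) mod 13; (12|13)=+1, (6|13)=-1; (−1)^{4·2·6}·(+1)^2·(-1)^4 = +1.
v=17: a=17^4·(≡13), b=17^2·(≡16) mod 17; (13|17)=+1, (16|17)=+1; (−1)^{4·2·8}·(+1)^2·(+1)^4 = +1.
v=23: a=23^4·(≡20), b=23^2·(≡19) mod 23; (20|23)=-1, (19|23)=-1; (−1)^{4·2·11}·(-1)^2·(-1)^4 = +1.
v=11: a=11^1·(≡5), b=11^0·(≡8) mod 11; (5|11)=+1, (8|11)=-1; (−1)^{1·0·5}·(+1)^0·(-1)^1 = -1.
v=7: a=7^-2·(≡3), b=7^0·(≡6) mod 7; (3|7)=-1, (6|7)=-1; (−1)^{-2·0·3}·(-1)^0·(-1)^-2 = +1.
v=31: a=31^4·(≡17), b=31^2·(≡5) mod 31; (17|31)=-1, (5|31)=+1; (−1)^{4·2·15}·(-1)^2·(+1)^4 = +1.
v=19: a=19^3·(≡6), b=19^1·(≡16) mod 19; (6|19)=+1, (16|19)=+1; (−1)^{3·1·9}·(+1)^1·(+1)^3 = -1.
v=3: a=3^-11·(≡1), b=3^-8·(≡1) mod 3; (1|3)=+1, (1|3)=+1; (−1)^{-11·-8·1}·(+1)^-8·(+1)^-11 = +1.
v=5: a=5^-12·(≡2), b=5^-6·(≡1) mod 5; (2|5)=-1, (1|5)=+1; (−1)^{-12·-6·2}·(-1)^-6·(+1)^-12 = +1.
v=∞: -627 < 0 and 19 > 0  ⇒  (a,b)_∞ = +1.
|Ram(-627, 19)| = 2, even; anisotropic at {11, 19}.

[11, 19]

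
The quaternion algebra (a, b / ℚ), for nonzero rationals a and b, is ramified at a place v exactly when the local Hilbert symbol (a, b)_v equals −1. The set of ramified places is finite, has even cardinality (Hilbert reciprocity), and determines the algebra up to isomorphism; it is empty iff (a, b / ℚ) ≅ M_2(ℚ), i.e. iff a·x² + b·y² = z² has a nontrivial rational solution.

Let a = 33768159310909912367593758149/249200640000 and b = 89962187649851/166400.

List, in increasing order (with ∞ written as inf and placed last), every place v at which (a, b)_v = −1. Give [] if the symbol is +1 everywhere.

[2, 29, 37, 47]

(a, b) ≡ (29, 45214) mod (ℚ^×)²; places V = {2, 3, 5, 11, 13, 23, 29, 31, 37, 47, ∞}.
(a,b)_31: α=4, u≡29; β=2, v≡9 (mod 31); (29|31)=-1, (9|31)=+1; sign (−1)^0·-1^2·+1^4 = +1.
(a,b)_37: α=2, u≡5; β=1, v≡1 (mod 37); (5|37)=-1, (1|37)=+1; sign (−1)^0·-1^1·+1^2 = -1.
(a,b)_3: α=-2, u≡2; β=0, v≡1 (mod 3); (2|3)=-1, (1|3)=+1; sign (−1)^0·-1^0·+1^-2 = +1.
(a,b)_47: α=2, u≡13; β=1, v≡43 (mod 47); (13|47)=-1, (43|47)=-1; sign (−1)^0·-1^1·-1^2 = -1.
(a,b)_11: α=6, u≡8; β=2, v≡3 (mod 11); (8|11)=-1, (3|11)=+1; sign (−1)^0·-1^2·+1^6 = +1.
(a,b)_2: α=-18, β=-9; u≡5, v≡7 (mod 8); ε(u)ε(v)=0·1, αω(v)=-18·0, βω(u)=-9·1; sum ≡ 1  ⇒  -1.
(a,b)_23: α=4, u≡16; β=2, v≡11 (mod 23); (16|23)=+1, (11|23)=-1; sign (−1)^0·+1^2·-1^4 = +1.
(a,b)_∞: sgn(29)=+, sgn(45214)=+, so +1.
(a,b)_29: α=3, u≡22; β=2, v≡12 (mod 29); (22|29)=+1, (12|29)=-1; sign (−1)^0·+1^2·-1^3 = -1.
(a,b)_5: α=-4, u≡1; β=-2, v≡1 (mod 5); (1|5)=+1, (1|5)=+1; sign (−1)^0·+1^-2·+1^-4 = +1.
(a,b)_13: α=-2, u≡3; β=-1, v≡11 (mod 13); (3|13)=+1, (11|13)=-1; sign (−1)^0·+1^-1·-1^-2 = +1.
|Ram(29, 45214)| = 4, even; anisotropic at {2, 29, 37, 47}.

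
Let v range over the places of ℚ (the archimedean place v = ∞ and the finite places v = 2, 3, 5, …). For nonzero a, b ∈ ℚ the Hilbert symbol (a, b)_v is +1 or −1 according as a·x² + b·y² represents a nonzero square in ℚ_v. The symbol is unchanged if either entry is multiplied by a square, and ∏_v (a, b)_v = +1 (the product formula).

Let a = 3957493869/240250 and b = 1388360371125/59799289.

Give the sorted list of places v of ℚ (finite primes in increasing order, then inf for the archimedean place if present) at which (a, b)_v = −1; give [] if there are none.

(a, b) ≡ (22610, 23205) mod (ℚ^×)²; places V = {2, 3, 5, 7, 11, 13, 17, 19, 31, 37, ∞}.
(a,b)_31: α=-2, u≡24; β=0, v≡26 (mod 31); (24|31)=-1, (26|31)=-1; sign (−1)^0·-1^0·-1^-2 = +1.
(a,b)_13: α=0, u≡3; β=3, v≡9 (mod 13); (3|13)=+1, (9|13)=+1; sign (−1)^0·+1^3·+1^0 = +1.
(a,b)_3: α=6, u≡2; β=1, v≡1 (mod 3); (2|3)=-1, (1|3)=+1; sign (−1)^0·-1^1·+1^6 = -1.
(a,b)_19: α=1, u≡8; β=-2, v≡17 (mod 19); (8|19)=-1, (17|19)=+1; sign (−1)^0·-1^-2·+1^1 = +1.
(a,b)_37: α=0, u≡36; β=-2, v≡17 (mod 37); (36|37)=+1, (17|37)=-1; sign (−1)^0·+1^-2·-1^0 = +1.
(a,b)_2: α=-1, β=0; u≡1, v≡5 (mod 8); ε(u)ε(v)=0·0, αω(v)=-1·1, βω(u)=0·0; sum ≡ 1  ⇒  -1.
(a,b)_17: α=1, u≡4; β=3, v≡3 (mod 17); (4|17)=+1, (3|17)=-1; sign (−1)^0·+1^3·-1^1 = -1.
(a,b)_5: α=-3, u≡2; β=3, v≡1 (mod 5); (2|5)=-1, (1|5)=+1; sign (−1)^0·-1^3·+1^-3 = -1.
(a,b)_11: α=0, u≡1; β=-2, v≡2 (mod 11); (1|11)=+1, (2|11)=-1; sign (−1)^0·+1^-2·-1^0 = +1.
(a,b)_∞: sgn(22610)=+, sgn(23205)=+, so +1.
(a,b)_7: α=5, u≡5; β=3, v≡1 (mod 7); (5|7)=-1, (1|7)=+1; sign (−1)^1·-1^3·+1^5 = +1.
Ram(22610, 23205) = {2, 3, 5, 17}; no ℚ_2-point on the conic.

[2, 3, 5, 17]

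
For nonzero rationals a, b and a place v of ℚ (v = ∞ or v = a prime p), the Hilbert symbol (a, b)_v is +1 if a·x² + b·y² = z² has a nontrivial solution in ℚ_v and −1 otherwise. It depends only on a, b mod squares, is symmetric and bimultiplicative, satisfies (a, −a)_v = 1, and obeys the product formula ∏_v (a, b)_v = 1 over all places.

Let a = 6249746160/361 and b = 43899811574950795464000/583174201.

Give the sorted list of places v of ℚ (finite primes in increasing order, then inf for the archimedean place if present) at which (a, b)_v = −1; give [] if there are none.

[3, 13]

Mod squares: a ≡ 15, b ≡ 85085. Check v ∈ {∞, 2, 3, 5, 7, 11, 13, 17, 19, 23, 31, 41}.
v=31: a=31^0·(≡23), b=31^-2·(≡22) mod 31; (23|31)=-1, (22|31)=-1; (−1)^{0·-2·15}·(-1)^-2·(-1)^0 = +1.
v=2: v_2(a)=4, v_2(b)=6; units ≡ 7, 5 (mod 8); ε·ε+αω+βω = 1·0+4·1+6·0 ≡ 0  ⇒  (a,b)_2 = +1.
v=3: a=3^13·(≡2), b=3^16·(≡2) mod 3; (2|3)=-1, (2|3)=-1; (−1)^{13·16·1}·(-1)^16·(-1)^13 = -1.
v=7: a=7^2·(≡4), b=7^3·(≡6) mod 7; (4|7)=+1, (6|7)=-1; (−1)^{2·3·3}·(+1)^3·(-1)^2 = +1.
v=23: a=23^0·(≡20), b=23^2·(≡12) mod 23; (20|23)=-1, (12|23)=+1; (−1)^{0·2·11}·(-1)^2·(+1)^0 = +1.
v=41: a=41^0·(≡35), b=41^-2·(≡9) mod 41; (35|41)=-1, (9|41)=+1; (−1)^{0·-2·20}·(-1)^-2·(+1)^0 = +1.
v=17: a=17^0·(≡13), b=17^3·(≡14) mod 17; (13|17)=+1, (14|17)=-1; (−1)^{0·3·8}·(+1)^3·(-1)^0 = +1.
v=19: a=19^-2·(≡8), b=19^-2·(≡13) mod 19; (8|19)=-1, (13|19)=-1; (−1)^{-2·-2·9}·(-1)^-2·(-1)^-2 = +1.
v=∞: 15 > 0 and 85085 > 0  ⇒  (a,b)_∞ = +1.
v=5: a=5^1·(≡2), b=5^3·(≡2) mod 5; (2|5)=-1, (2|5)=-1; (−1)^{1·3·2}·(-1)^3·(-1)^1 = +1.
v=13: a=13^0·(≡6), b=13^1·(≡2) mod 13; (6|13)=-1, (2|13)=-1; (−1)^{0·1·6}·(-1)^1·(-1)^0 = -1.
v=11: a=11^0·(≡1), b=11^1·(≡2) mod 11; (1|11)=+1, (2|11)=-1; (−1)^{0·1·5}·(+1)^1·(-1)^0 = +1.
(15, 85085 / ℚ) ramifies at {3, 13}: a division algebra.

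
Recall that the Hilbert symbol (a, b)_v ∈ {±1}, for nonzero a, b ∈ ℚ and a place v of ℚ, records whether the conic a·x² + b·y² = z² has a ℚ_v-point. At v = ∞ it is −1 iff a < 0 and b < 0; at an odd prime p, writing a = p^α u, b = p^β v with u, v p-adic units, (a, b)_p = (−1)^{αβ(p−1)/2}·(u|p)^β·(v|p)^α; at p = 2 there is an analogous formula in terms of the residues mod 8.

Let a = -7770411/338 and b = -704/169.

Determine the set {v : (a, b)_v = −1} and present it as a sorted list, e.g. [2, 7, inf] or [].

Mod squares: a ≡ -21318, b ≡ -11. Check v ∈ {∞, 2, 3, 11, 13, 17, 19}.
v=13: a=13^-2·(≡7), b=13^-2·(≡11) mod 13; (7|13)=-1, (11|13)=-1; (−1)^{-2·-2·6}·(-1)^-2·(-1)^-2 = +1.
v=2: v_2(a)=-1, v_2(b)=6; units ≡ 5, 5 (mod 8); ε·ε+αω+βω = 0·0+-1·1+6·1 ≡ 1  ⇒  (a,b)_2 = -1.
v=3: a=3^7·(≡1), b=3^0·(≡1) mod 3; (1|3)=+1, (1|3)=+1; (−1)^{7·0·1}·(+1)^0·(+1)^7 = +1.
v=∞: -21318 < 0 and -11 < 0  ⇒  (a,b)_∞ = -1.
v=19: a=19^1·(≡8), b=19^0·(≡10) mod 19; (8|19)=-1, (10|19)=-1; (−1)^{1·0·9}·(-1)^0·(-1)^1 = -1.
v=17: a=17^1·(≡2), b=17^0·(≡7) mod 17; (2|17)=+1, (7|17)=-1; (−1)^{1·0·8}·(+1)^0·(-1)^1 = -1.
v=11: a=11^1·(≡1), b=11^1·(≡6) mod 11; (1|11)=+1, (6|11)=-1; (−1)^{1·1·5}·(+1)^1·(-1)^1 = +1.
(-21318, -11 / ℚ) ramifies at {2, 17, 19, ∞}: a division algebra.

[2, 17, 19, inf]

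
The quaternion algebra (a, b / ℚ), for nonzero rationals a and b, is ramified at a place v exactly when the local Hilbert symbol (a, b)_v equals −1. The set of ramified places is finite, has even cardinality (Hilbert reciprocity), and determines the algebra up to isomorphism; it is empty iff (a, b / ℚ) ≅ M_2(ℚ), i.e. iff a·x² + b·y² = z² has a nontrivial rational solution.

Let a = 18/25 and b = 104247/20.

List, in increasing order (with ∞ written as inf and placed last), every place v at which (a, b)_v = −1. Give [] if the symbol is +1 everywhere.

[2, 5, 11, 13]

(a, b) ≡ (2, 715) mod (ℚ^×)²; places V = {2, 3, 5, 11, 13, ∞}.
(a,b)_3: α=2, u≡2; β=6, v≡1 (mod 3); (2|3)=-1, (1|3)=+1; sign (−1)^0·-1^6·+1^2 = +1.
(a,b)_5: α=-2, u≡3; β=-1, v≡3 (mod 5); (3|5)=-1, (3|5)=-1; sign (−1)^0·-1^-1·-1^-2 = -1.
(a,b)_∞: sgn(2)=+, sgn(715)=+, so +1.
(a,b)_2: α=1, β=-2; u≡1, v≡3 (mod 8); ε(u)ε(v)=0·1, αω(v)=1·1, βω(u)=-2·0; sum ≡ 1  ⇒  -1.
(a,b)_13: α=0, u≡8; β=1, v≡9 (mod 13); (8|13)=-1, (9|13)=+1; sign (−1)^0·-1^1·+1^0 = -1.
(a,b)_11: α=0, u≡6; β=1, v≡8 (mod 11); (6|11)=-1, (8|11)=-1; sign (−1)^0·-1^1·-1^0 = -1.
Ram(2, 715) = {2, 5, 11, 13}; no ℚ_2-point on the conic.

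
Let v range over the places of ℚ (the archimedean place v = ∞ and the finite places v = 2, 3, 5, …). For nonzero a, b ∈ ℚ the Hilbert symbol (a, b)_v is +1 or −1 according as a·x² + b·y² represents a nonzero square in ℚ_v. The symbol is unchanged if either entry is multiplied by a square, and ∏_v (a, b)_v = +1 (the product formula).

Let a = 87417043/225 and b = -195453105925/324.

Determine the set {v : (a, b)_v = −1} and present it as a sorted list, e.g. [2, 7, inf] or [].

[2, 7, 17, 23]

(a, b) ≡ (52003, -133) mod (ℚ^×)²; places V = {2, 3, 5, 7, 11, 17, 19, 23, 41, ∞}.
(a,b)_5: α=-2, u≡2; β=2, v≡2 (mod 5); (2|5)=-1, (2|5)=-1; sign (−1)^0·-1^2·-1^-2 = +1.
(a,b)_11: α=0, u≡2; β=2, v≡8 (mod 11); (2|11)=-1, (8|11)=-1; sign (−1)^0·-1^2·-1^0 = +1.
(a,b)_2: α=0, β=-2; u≡3, v≡3 (mod 8); ε(u)ε(v)=1·1, αω(v)=0·1, βω(u)=-2·1; sum ≡ 1  ⇒  -1.
(a,b)_19: α=1, u≡16; β=1, v≡18 (mod 19); (16|19)=+1, (18|19)=-1; sign (−1)^1·+1^1·-1^1 = +1.
(a,b)_41: α=2, u≡11; β=2, v≡37 (mod 41); (11|41)=-1, (37|41)=+1; sign (−1)^0·-1^2·+1^2 = +1.
(a,b)_7: α=1, u≡2; β=1, v≡2 (mod 7); (2|7)=+1, (2|7)=+1; sign (−1)^1·+1^1·+1^1 = -1.
(a,b)_17: α=1, u≡9; β=2, v≡6 (mod 17); (9|17)=+1, (6|17)=-1; sign (−1)^0·+1^2·-1^1 = -1.
(a,b)_23: α=1, u≡11; β=0, v≡21 (mod 23); (11|23)=-1, (21|23)=-1; sign (−1)^0·-1^0·-1^1 = -1.
(a,b)_∞: sgn(52003)=+, sgn(-133)=−, so +1.
(a,b)_3: α=-2, u≡1; β=-4, v≡2 (mod 3); (1|3)=+1, (2|3)=-1; sign (−1)^0·+1^-4·-1^-2 = +1.
|Ram(52003, -133)| = 4, even; anisotropic at {2, 7, 17, 23}.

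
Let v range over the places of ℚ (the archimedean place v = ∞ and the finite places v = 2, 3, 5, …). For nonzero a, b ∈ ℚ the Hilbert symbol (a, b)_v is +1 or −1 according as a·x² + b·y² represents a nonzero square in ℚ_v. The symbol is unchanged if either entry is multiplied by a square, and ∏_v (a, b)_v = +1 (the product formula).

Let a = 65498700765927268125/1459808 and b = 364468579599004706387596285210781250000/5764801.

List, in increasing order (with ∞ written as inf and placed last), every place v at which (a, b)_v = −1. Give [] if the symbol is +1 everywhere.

Mod squares: a ≡ 3624478, b ≡ 2185469. Check v ∈ {∞, 2, 3, 5, 7, 11, 13, 17, 19, 23, 29, 31}.
v=∞: 3624478 > 0 and 2185469 > 0  ⇒  (a,b)_∞ = +1.
v=23: a=23^1·(≡9), b=23^2·(≡4) mod 23; (9|23)=+1, (4|23)=+1; (−1)^{1·2·11}·(+1)^2·(+1)^1 = +1.
v=13: a=13^3·(≡5), b=13^5·(≡4) mod 13; (5|13)=-1, (4|13)=+1; (−1)^{3·5·6}·(-1)^5·(+1)^3 = -1.
v=5: a=5^4·(≡3), b=5^10·(≡4) mod 5; (3|5)=-1, (4|5)=+1; (−1)^{4·10·2}·(-1)^10·(+1)^4 = +1.
v=11: a=11^1·(≡1), b=11^3·(≡10) mod 11; (1|11)=+1, (10|11)=-1; (−1)^{1·3·5}·(+1)^3·(-1)^1 = +1.
v=2: v_2(a)=-5, v_2(b)=4; units ≡ 7, 5 (mod 8); ε·ε+αω+βω = 1·0+-5·1+4·0 ≡ 1  ⇒  (a,b)_2 = -1.
v=19: a=19^-1·(≡13), b=19^0·(≡13) mod 19; (13|19)=-1, (13|19)=-1; (−1)^{-1·0·9}·(-1)^0·(-1)^-1 = -1.
v=29: a=29^1·(≡12), b=29^3·(≡3) mod 29; (12|29)=-1, (3|29)=-1; (−1)^{1·3·14}·(-1)^3·(-1)^1 = +1.
v=17: a=17^4·(≡14), b=17^5·(≡6) mod 17; (14|17)=-1, (6|17)=-1; (−1)^{4·5·8}·(-1)^5·(-1)^4 = -1.
v=31: a=31^2·(≡7), b=31^5·(≡10) mod 31; (7|31)=+1, (10|31)=+1; (−1)^{2·5·15}·(+1)^5·(+1)^2 = +1.
v=7: a=7^-4·(≡1), b=7^-8·(≡5) mod 7; (1|7)=+1, (5|7)=-1; (−1)^{-4·-8·3}·(+1)^-8·(-1)^-4 = +1.
v=3: a=3^4·(≡1), b=3^2·(≡2) mod 3; (1|3)=+1, (2|3)=-1; (−1)^{4·2·1}·(+1)^2·(-1)^4 = +1.
(3624478, 2185469 / ℚ) ramifies at {2, 13, 17, 19}: a division algebra.

[2, 13, 17, 19]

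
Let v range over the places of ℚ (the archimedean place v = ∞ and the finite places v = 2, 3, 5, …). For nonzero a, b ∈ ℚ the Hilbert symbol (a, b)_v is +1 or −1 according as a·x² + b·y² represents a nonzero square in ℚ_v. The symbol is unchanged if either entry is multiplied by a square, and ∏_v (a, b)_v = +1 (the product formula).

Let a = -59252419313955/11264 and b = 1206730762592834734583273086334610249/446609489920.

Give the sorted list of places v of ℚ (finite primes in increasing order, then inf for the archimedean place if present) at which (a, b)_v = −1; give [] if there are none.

[2, 29, 37, 53]

Mod squares: a ≡ -9567924905, b ≡ 889295. Check v ∈ {∞, 2, 3, 5, 7, 11, 19, 23, 29, 37, 53}.
v=5: a=5^1·(≡1), b=5^-1·(≡1) mod 5; (1|5)=+1, (1|5)=+1; (−1)^{1·-1·2}·(+1)^-1·(+1)^1 = +1.
v=37: a=37^1·(≡4), b=37^3·(≡31) mod 37; (4|37)=+1, (31|37)=-1; (−1)^{1·3·18}·(+1)^3·(-1)^1 = -1.
v=29: a=29^3·(≡21), b=29^6·(≡2) mod 29; (21|29)=-1, (2|29)=-1; (−1)^{3·6·14}·(-1)^6·(-1)^3 = -1.
v=7: a=7^1·(≡3), b=7^2·(≡4) mod 7; (3|7)=-1, (4|7)=+1; (−1)^{1·2·3}·(-1)^2·(+1)^1 = +1.
v=∞: -9567924905 < 0 and 889295 > 0  ⇒  (a,b)_∞ = +1.
v=19: a=19^1·(≡9), b=19^3·(≡18) mod 19; (9|19)=+1, (18|19)=-1; (−1)^{1·3·9}·(+1)^3·(-1)^1 = +1.
v=11: a=11^-1·(≡1), b=11^-3·(≡8) mod 11; (1|11)=+1, (8|11)=-1; (−1)^{-1·-3·5}·(+1)^-3·(-1)^-1 = +1.
v=3: a=3^4·(≡1), b=3^20·(≡2) mod 3; (1|3)=+1, (2|3)=-1; (−1)^{4·20·1}·(+1)^20·(-1)^4 = +1.
v=23: a=23^1·(≡14), b=23^3·(≡4) mod 23; (14|23)=-1, (4|23)=+1; (−1)^{1·3·11}·(-1)^3·(+1)^1 = +1.
v=53: a=53^1·(≡12), b=53^2·(≡23) mod 53; (12|53)=-1, (23|53)=-1; (−1)^{1·2·26}·(-1)^2·(-1)^1 = -1.
v=2: v_2(a)=-10, v_2(b)=-26; units ≡ 7, 7 (mod 8); ε·ε+αω+βω = 1·1+-10·0+-26·0 ≡ 1  ⇒  (a,b)_2 = -1.
|Ram(-9567924905, 889295)| = 4, even; anisotropic at {2, 29, 37, 53}.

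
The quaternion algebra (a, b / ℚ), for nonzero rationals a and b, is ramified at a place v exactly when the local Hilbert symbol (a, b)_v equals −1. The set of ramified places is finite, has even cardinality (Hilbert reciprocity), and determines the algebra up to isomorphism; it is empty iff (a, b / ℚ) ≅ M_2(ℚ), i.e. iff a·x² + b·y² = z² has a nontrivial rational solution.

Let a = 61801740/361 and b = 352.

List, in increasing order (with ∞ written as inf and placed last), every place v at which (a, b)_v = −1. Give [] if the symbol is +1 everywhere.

[5, 11]

Mod squares: a ≡ 715, b ≡ 22. Check v ∈ {∞, 2, 3, 5, 7, 11, 13, 19}.
v=5: a=5^1·(≡3), b=5^0·(≡2) mod 5; (3|5)=-1, (2|5)=-1; (−1)^{1·0·2}·(-1)^0·(-1)^1 = -1.
v=2: v_2(a)=2, v_2(b)=5; units ≡ 3, 3 (mod 8); ε·ε+αω+βω = 1·1+2·1+5·1 ≡ 0  ⇒  (a,b)_2 = +1.
v=7: a=7^4·(≡2), b=7^0·(≡2) mod 7; (2|7)=+1, (2|7)=+1; (−1)^{4·0·3}·(+1)^0·(+1)^4 = +1.
v=19: a=19^-2·(≡3), b=19^0·(≡10) mod 19; (3|19)=-1, (10|19)=-1; (−1)^{-2·0·9}·(-1)^0·(-1)^-2 = +1.
v=3: a=3^2·(≡1), b=3^0·(≡1) mod 3; (1|3)=+1, (1|3)=+1; (−1)^{2·0·1}·(+1)^0·(+1)^2 = +1.
v=11: a=11^1·(≡10), b=11^1·(≡10) mod 11; (10|11)=-1, (10|11)=-1; (−1)^{1·1·5}·(-1)^1·(-1)^1 = -1.
v=13: a=13^1·(≡1), b=13^0·(≡1) mod 13; (1|13)=+1, (1|13)=+1; (−1)^{1·0·6}·(+1)^0·(+1)^1 = +1.
v=∞: 715 > 0 and 22 > 0  ⇒  (a,b)_∞ = +1.
Ram(715, 22) = {5, 11}; no ℚ_5-point on the conic.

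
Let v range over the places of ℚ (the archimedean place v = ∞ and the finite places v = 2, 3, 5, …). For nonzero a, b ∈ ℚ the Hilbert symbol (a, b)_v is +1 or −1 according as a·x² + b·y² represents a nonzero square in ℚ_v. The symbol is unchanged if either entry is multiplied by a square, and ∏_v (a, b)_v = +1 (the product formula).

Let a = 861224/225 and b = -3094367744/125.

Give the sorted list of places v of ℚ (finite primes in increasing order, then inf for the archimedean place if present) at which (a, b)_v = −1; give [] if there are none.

Mod squares: a ≡ 26, b ≡ -60436870. Check v ∈ {∞, 2, 3, 5, 7, 13, 17, 23, 29, 41}.
v=3: a=3^-2·(≡2), b=3^0·(≡2) mod 3; (2|3)=-1, (2|3)=-1; (−1)^{-2·0·1}·(-1)^0·(-1)^-2 = +1.
v=29: a=29^0·(≡15), b=29^1·(≡10) mod 29; (15|29)=-1, (10|29)=-1; (−1)^{0·1·14}·(-1)^1·(-1)^0 = -1.
v=41: a=41^0·(≡3), b=41^1·(≡3) mod 41; (3|41)=-1, (3|41)=-1; (−1)^{0·1·20}·(-1)^1·(-1)^0 = -1.
v=13: a=13^3·(≡7), b=13^1·(≡6) mod 13; (7|13)=-1, (6|13)=-1; (−1)^{3·1·6}·(-1)^1·(-1)^3 = +1.
v=2: v_2(a)=3, v_2(b)=9; units ≡ 5, 5 (mod 8); ε·ε+αω+βω = 0·0+3·1+9·1 ≡ 0  ⇒  (a,b)_2 = +1.
v=∞: 26 > 0 and -60436870 < 0  ⇒  (a,b)_∞ = +1.
v=7: a=7^2·(≡6), b=7^0·(≡6) mod 7; (6|7)=-1, (6|7)=-1; (−1)^{2·0·3}·(-1)^0·(-1)^2 = +1.
v=5: a=5^-2·(≡1), b=5^-3·(≡1) mod 5; (1|5)=+1, (1|5)=+1; (−1)^{-2·-3·2}·(+1)^-3·(+1)^-2 = +1.
v=23: a=23^0·(≡16), b=23^1·(≡22) mod 23; (16|23)=+1, (22|23)=-1; (−1)^{0·1·11}·(+1)^1·(-1)^0 = +1.
v=17: a=17^0·(≡1), b=17^1·(≡9) mod 17; (1|17)=+1, (9|17)=+1; (−1)^{0·1·8}·(+1)^1·(+1)^0 = +1.
Ram(26, -60436870) = {29, 41}; no ℚ_29-point on the conic.

[29, 41]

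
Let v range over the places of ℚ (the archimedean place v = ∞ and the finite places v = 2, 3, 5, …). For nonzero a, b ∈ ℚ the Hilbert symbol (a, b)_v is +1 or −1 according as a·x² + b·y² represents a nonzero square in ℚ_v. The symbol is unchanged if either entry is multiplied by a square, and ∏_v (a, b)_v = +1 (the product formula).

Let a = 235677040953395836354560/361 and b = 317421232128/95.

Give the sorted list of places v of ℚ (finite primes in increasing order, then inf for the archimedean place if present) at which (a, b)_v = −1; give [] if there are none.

Mod squares: a ≡ 910, b ≡ 6760390. Check v ∈ {∞, 2, 3, 5, 7, 11, 13, 17, 19, 23, 29}.
v=23: a=23^2·(≡1), b=23^1·(≡18) mod 23; (1|23)=+1, (18|23)=+1; (−1)^{2·1·11}·(+1)^1·(+1)^2 = +1.
v=3: a=3^4·(≡1), b=3^2·(≡1) mod 3; (1|3)=+1, (1|3)=+1; (−1)^{4·2·1}·(+1)^2·(+1)^4 = +1.
v=2: v_2(a)=23, v_2(b)=13; units ≡ 7, 3 (mod 8); ε·ε+αω+βω = 1·1+23·1+13·0 ≡ 0  ⇒  (a,b)_2 = +1.
v=∞: 910 > 0 and 6760390 > 0  ⇒  (a,b)_∞ = +1.
v=19: a=19^-2·(≡5), b=19^-1·(≡5) mod 19; (5|19)=+1, (5|19)=+1; (−1)^{-2·-1·9}·(+1)^-1·(+1)^-2 = +1.
v=17: a=17^2·(≡8), b=17^1·(≡3) mod 17; (8|17)=+1, (3|17)=-1; (−1)^{2·1·8}·(+1)^1·(-1)^2 = +1.
v=7: a=7^3·(≡2), b=7^1·(≡2) mod 7; (2|7)=+1, (2|7)=+1; (−1)^{3·1·3}·(+1)^1·(+1)^3 = -1.
v=5: a=5^1·(≡2), b=5^-1·(≡2) mod 5; (2|5)=-1, (2|5)=-1; (−1)^{1·-1·2}·(-1)^-1·(-1)^1 = +1.
v=29: a=29^2·(≡19), b=29^0·(≡2) mod 29; (19|29)=-1, (2|29)=-1; (−1)^{2·0·14}·(-1)^0·(-1)^2 = +1.
v=11: a=11^2·(≡7), b=11^2·(≡6) mod 11; (7|11)=-1, (6|11)=-1; (−1)^{2·2·5}·(-1)^2·(-1)^2 = +1.
v=13: a=13^1·(≡5), b=13^1·(≡9) mod 13; (5|13)=-1, (9|13)=+1; (−1)^{1·1·6}·(-1)^1·(+1)^1 = -1.
|Ram(910, 6760390)| = 2, even; anisotropic at {7, 13}.

[7, 13]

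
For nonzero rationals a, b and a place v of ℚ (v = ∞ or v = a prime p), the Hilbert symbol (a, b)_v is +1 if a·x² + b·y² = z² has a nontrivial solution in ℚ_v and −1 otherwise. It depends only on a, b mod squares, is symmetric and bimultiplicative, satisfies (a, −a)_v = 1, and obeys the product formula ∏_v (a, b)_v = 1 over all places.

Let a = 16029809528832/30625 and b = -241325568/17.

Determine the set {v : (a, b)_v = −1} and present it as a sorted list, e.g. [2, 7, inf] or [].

(a, b) ≡ (253, -374) mod (ℚ^×)²; places V = {2, 3, 5, 7, 11, 17, 19, 23, ∞}.
(a,b)_3: α=4, u≡1; β=4, v≡1 (mod 3); (1|3)=+1, (1|3)=+1; sign (−1)^0·+1^4·+1^4 = +1.
(a,b)_∞: sgn(253)=+, sgn(-374)=−, so +1.
(a,b)_5: α=-4, u≡3; β=0, v≡1 (mod 5); (3|5)=-1, (1|5)=+1; sign (−1)^0·-1^0·+1^-4 = +1.
(a,b)_7: α=-2, u≡4; β=0, v≡2 (mod 7); (4|7)=+1, (2|7)=+1; sign (−1)^0·+1^0·+1^-2 = +1.
(a,b)_23: α=3, u≡7; β=2, v≡17 (mod 23); (7|23)=-1, (17|23)=-1; sign (−1)^0·-1^2·-1^3 = -1.
(a,b)_19: α=2, u≡7; β=0, v≡16 (mod 19); (7|19)=+1, (16|19)=+1; sign (−1)^0·+1^0·+1^2 = +1.
(a,b)_11: α=1, u≡1; β=1, v≡7 (mod 11); (1|11)=+1, (7|11)=-1; sign (−1)^1·+1^1·-1^1 = +1.
(a,b)_17: α=0, u≡9; β=-1, v≡6 (mod 17); (9|17)=+1, (6|17)=-1; sign (−1)^0·+1^-1·-1^0 = +1.
(a,b)_2: α=12, β=9; u≡5, v≡5 (mod 8); ε(u)ε(v)=0·0, αω(v)=12·1, βω(u)=9·1; sum ≡ 1  ⇒  -1.
Ram(253, -374) = {2, 23}; no ℚ_2-point on the conic.

[2, 23]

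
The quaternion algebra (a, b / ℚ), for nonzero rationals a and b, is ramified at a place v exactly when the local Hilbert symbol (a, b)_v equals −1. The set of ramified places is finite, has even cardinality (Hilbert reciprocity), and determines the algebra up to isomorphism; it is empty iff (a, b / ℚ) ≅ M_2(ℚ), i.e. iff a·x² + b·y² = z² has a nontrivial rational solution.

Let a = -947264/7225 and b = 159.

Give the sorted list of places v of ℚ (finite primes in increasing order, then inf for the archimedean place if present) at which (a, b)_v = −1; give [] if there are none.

(a, b) ≡ (-41, 159) mod (ℚ^×)²; places V = {2, 3, 5, 17, 19, 41, 53, ∞}.
(a,b)_2: α=6, β=0; u≡7, v≡7 (mod 8); ε(u)ε(v)=1·1, αω(v)=6·0, βω(u)=0·0; sum ≡ 1  ⇒  -1.
(a,b)_5: α=-2, u≡4; β=0, v≡4 (mod 5); (4|5)=+1, (4|5)=+1; sign (−1)^0·+1^0·+1^-2 = +1.
(a,b)_17: α=-2, u≡14; β=0, v≡6 (mod 17); (14|17)=-1, (6|17)=-1; sign (−1)^0·-1^0·-1^-2 = +1.
(a,b)_53: α=0, u≡19; β=1, v≡3 (mod 53); (19|53)=-1, (3|53)=-1; sign (−1)^0·-1^1·-1^0 = -1.
(a,b)_19: α=2, u≡11; β=0, v≡7 (mod 19); (11|19)=+1, (7|19)=+1; sign (−1)^0·+1^0·+1^2 = +1.
(a,b)_3: α=0, u≡1; β=1, v≡2 (mod 3); (1|3)=+1, (2|3)=-1; sign (−1)^0·+1^1·-1^0 = +1.
(a,b)_41: α=1, u≡25; β=0, v≡36 (mod 41); (25|41)=+1, (36|41)=+1; sign (−1)^0·+1^0·+1^1 = +1.
(a,b)_∞: sgn(-41)=−, sgn(159)=+, so +1.
Ram(-41, 159) = {2, 53}; no ℚ_2-point on the conic.

[2, 53]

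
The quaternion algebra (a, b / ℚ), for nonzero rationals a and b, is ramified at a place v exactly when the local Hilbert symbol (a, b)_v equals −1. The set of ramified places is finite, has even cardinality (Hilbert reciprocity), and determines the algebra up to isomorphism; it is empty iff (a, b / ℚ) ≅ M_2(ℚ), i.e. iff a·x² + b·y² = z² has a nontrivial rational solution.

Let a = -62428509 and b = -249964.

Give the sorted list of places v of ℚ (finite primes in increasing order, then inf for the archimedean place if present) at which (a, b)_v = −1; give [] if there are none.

[3, 11, 13, 19, 37, inf]

(a, b) ≡ (-6936501, -62491) mod (ℚ^×)²; places V = {2, 3, 11, 13, 19, 23, 37, ∞}.
(a,b)_13: α=1, u≡7; β=1, v≡12 (mod 13); (7|13)=-1, (12|13)=+1; sign (−1)^0·-1^1·+1^1 = -1.
(a,b)_3: α=3, u≡2; β=0, v≡2 (mod 3); (2|3)=-1, (2|3)=-1; sign (−1)^0·-1^0·-1^3 = -1.
(a,b)_∞: sgn(-6936501)=−, sgn(-62491)=−, so -1.
(a,b)_37: α=1, u≡17; β=0, v≡8 (mod 37); (17|37)=-1, (8|37)=-1; sign (−1)^0·-1^0·-1^1 = -1.
(a,b)_11: α=1, u≡10; β=1, v≡2 (mod 11); (10|11)=-1, (2|11)=-1; sign (−1)^1·-1^1·-1^1 = -1.
(a,b)_2: α=0, β=2; u≡3, v≡5 (mod 8); ε(u)ε(v)=1·0, αω(v)=0·1, βω(u)=2·1; sum ≡ 0  ⇒  +1.
(a,b)_19: α=1, u≡16; β=1, v≡11 (mod 19); (16|19)=+1, (11|19)=+1; sign (−1)^1·+1^1·+1^1 = -1.
(a,b)_23: α=1, u≡16; β=1, v≡11 (mod 23); (16|23)=+1, (11|23)=-1; sign (−1)^1·+1^1·-1^1 = +1.
|Ram(-6936501, -62491)| = 6, even; anisotropic at {3, 11, 13, 19, 37, ∞}.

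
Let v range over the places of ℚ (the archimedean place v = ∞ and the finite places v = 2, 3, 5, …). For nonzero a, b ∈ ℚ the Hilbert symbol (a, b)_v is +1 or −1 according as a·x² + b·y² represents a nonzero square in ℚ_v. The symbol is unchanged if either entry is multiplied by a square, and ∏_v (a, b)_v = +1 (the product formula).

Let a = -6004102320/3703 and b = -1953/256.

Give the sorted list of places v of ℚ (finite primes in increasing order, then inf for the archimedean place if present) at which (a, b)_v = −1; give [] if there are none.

[2, 5, 7, 31, 41, inf]

(a, b) ≡ (-44485, -217) mod (ℚ^×)²; places V = {2, 3, 5, 7, 23, 31, 41, ∞}.
(a,b)_31: α=1, u≡24; β=1, v≡27 (mod 31); (24|31)=-1, (27|31)=-1; sign (−1)^1·-1^1·-1^1 = -1.
(a,b)_7: α=-1, u≡2; β=1, v≡2 (mod 7); (2|7)=+1, (2|7)=+1; sign (−1)^1·+1^1·+1^-1 = -1.
(a,b)_41: α=1, u≡24; β=0, v≡22 (mod 41); (24|41)=-1, (22|41)=-1; sign (−1)^0·-1^0·-1^1 = -1.
(a,b)_23: α=-2, u≡10; β=0, v≡16 (mod 23); (10|23)=-1, (16|23)=+1; sign (−1)^0·-1^0·+1^-2 = +1.
(a,b)_3: α=10, u≡2; β=2, v≡2 (mod 3); (2|3)=-1, (2|3)=-1; sign (−1)^0·-1^2·-1^10 = +1.
(a,b)_∞: sgn(-44485)=−, sgn(-217)=−, so -1.
(a,b)_5: α=1, u≡2; β=0, v≡2 (mod 5); (2|5)=-1, (2|5)=-1; sign (−1)^0·-1^0·-1^1 = -1.
(a,b)_2: α=4, β=-8; u≡3, v≡7 (mod 8); ε(u)ε(v)=1·1, αω(v)=4·0, βω(u)=-8·1; sum ≡ 1  ⇒  -1.
Ram(-44485, -217) = {2, 5, 7, 31, 41, ∞}; no ℚ_2-point on the conic.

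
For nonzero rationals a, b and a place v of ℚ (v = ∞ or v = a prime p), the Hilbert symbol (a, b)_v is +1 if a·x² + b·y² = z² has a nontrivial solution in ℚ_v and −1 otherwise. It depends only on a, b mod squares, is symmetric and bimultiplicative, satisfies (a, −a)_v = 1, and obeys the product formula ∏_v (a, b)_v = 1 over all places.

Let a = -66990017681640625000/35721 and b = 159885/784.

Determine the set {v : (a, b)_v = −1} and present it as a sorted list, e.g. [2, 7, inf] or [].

[2, 11, 13, 17]

Mod squares: a ≡ -5434, b ≡ 17765. Check v ∈ {∞, 2, 3, 5, 7, 11, 13, 17, 19}.
v=13: a=13^1·(≡8), b=13^0·(≡6) mod 13; (8|13)=-1, (6|13)=-1; (−1)^{1·0·6}·(-1)^0·(-1)^1 = -1.
v=∞: -5434 < 0 and 17765 > 0  ⇒  (a,b)_∞ = +1.
v=2: v_2(a)=3, v_2(b)=-4; units ≡ 3, 5 (mod 8); ε·ε+αω+βω = 1·0+3·1+-4·1 ≡ 1  ⇒  (a,b)_2 = -1.
v=19: a=19^3·(≡3), b=19^1·(≡11) mod 19; (3|19)=-1, (11|19)=+1; (−1)^{3·1·9}·(-1)^1·(+1)^3 = +1.
v=3: a=3^-6·(≡2), b=3^2·(≡2) mod 3; (2|3)=-1, (2|3)=-1; (−1)^{-6·2·1}·(-1)^2·(-1)^-6 = +1.
v=17: a=17^2·(≡5), b=17^1·(≡2) mod 17; (5|17)=-1, (2|17)=+1; (−1)^{2·1·8}·(-1)^1·(+1)^2 = -1.
v=5: a=5^12·(≡1), b=5^1·(≡3) mod 5; (1|5)=+1, (3|5)=-1; (−1)^{12·1·2}·(+1)^1·(-1)^12 = +1.
v=11: a=11^3·(≡4), b=11^1·(≡5) mod 11; (4|11)=+1, (5|11)=+1; (−1)^{3·1·5}·(+1)^1·(+1)^3 = -1.
v=7: a=7^-2·(≡5), b=7^-2·(≡6) mod 7; (5|7)=-1, (6|7)=-1; (−1)^{-2·-2·3}·(-1)^-2·(-1)^-2 = +1.
(-5434, 17765 / ℚ) ramifies at {2, 11, 13, 17}: a division algebra.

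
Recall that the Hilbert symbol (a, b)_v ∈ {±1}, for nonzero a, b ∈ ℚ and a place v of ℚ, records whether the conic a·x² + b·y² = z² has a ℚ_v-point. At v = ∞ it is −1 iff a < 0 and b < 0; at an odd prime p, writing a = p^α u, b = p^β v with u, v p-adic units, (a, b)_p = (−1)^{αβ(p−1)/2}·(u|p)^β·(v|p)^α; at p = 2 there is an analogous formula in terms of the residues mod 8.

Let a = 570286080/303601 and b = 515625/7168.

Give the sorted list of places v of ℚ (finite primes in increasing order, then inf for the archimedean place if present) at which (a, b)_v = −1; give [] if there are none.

(a, b) ≡ (15470, 231) mod (ℚ^×)²; places V = {2, 3, 5, 7, 11, 13, 17, 19, 29, ∞}.
(a,b)_19: α=-2, u≡7; β=0, v≡12 (mod 19); (7|19)=+1, (12|19)=-1; sign (−1)^0·+1^0·-1^-2 = +1.
(a,b)_29: α=-2, u≡5; β=0, v≡1 (mod 29); (5|29)=+1, (1|29)=+1; sign (−1)^0·+1^0·+1^-2 = +1.
(a,b)_17: α=1, u≡15; β=0, v≡6 (mod 17); (15|17)=+1, (6|17)=-1; sign (−1)^0·+1^0·-1^1 = -1.
(a,b)_13: α=1, u≡2; β=0, v≡9 (mod 13); (2|13)=-1, (9|13)=+1; sign (−1)^0·-1^0·+1^1 = +1.
(a,b)_5: α=1, u≡1; β=6, v≡1 (mod 5); (1|5)=+1, (1|5)=+1; sign (−1)^0·+1^6·+1^1 = +1.
(a,b)_7: α=1, u≡6; β=-1, v≡6 (mod 7); (6|7)=-1, (6|7)=-1; sign (−1)^1·-1^-1·-1^1 = -1.
(a,b)_3: α=2, u≡2; β=1, v≡2 (mod 3); (2|3)=-1, (2|3)=-1; sign (−1)^0·-1^1·-1^2 = -1.
(a,b)_∞: sgn(15470)=+, sgn(231)=+, so +1.
(a,b)_2: α=13, β=-10; u≡7, v≡7 (mod 8); ε(u)ε(v)=1·1, αω(v)=13·0, βω(u)=-10·0; sum ≡ 1  ⇒  -1.
(a,b)_11: α=0, u≡1; β=1, v≡10 (mod 11); (1|11)=+1, (10|11)=-1; sign (−1)^0·+1^1·-1^0 = +1.
(15470, 231 / ℚ) ramifies at {2, 3, 7, 17}: a division algebra.

[2, 3, 7, 17]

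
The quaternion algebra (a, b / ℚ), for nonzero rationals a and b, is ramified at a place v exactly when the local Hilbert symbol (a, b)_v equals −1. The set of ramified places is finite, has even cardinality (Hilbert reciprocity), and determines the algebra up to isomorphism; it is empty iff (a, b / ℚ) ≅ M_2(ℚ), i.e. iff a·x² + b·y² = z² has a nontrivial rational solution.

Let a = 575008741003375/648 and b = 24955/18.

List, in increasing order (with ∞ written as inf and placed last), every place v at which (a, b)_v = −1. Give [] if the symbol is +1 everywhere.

[5, 7]

Mod squares: a ≡ 1846670, b ≡ 49910. Check v ∈ {∞, 2, 3, 5, 7, 23, 31, 37}.
v=31: a=31^3·(≡2), b=31^1·(≡12) mod 31; (2|31)=+1, (12|31)=-1; (−1)^{3·1·15}·(+1)^1·(-1)^3 = +1.
v=37: a=37^1·(≡21), b=37^0·(≡3) mod 37; (21|37)=+1, (3|37)=+1; (−1)^{1·0·18}·(+1)^0·(+1)^1 = +1.
v=2: v_2(a)=-3, v_2(b)=-1; units ≡ 7, 3 (mod 8); ε·ε+αω+βω = 1·1+-3·1+-1·0 ≡ 0  ⇒  (a,b)_2 = +1.
v=3: a=3^-4·(≡2), b=3^-2·(≡2) mod 3; (2|3)=-1, (2|3)=-1; (−1)^{-4·-2·1}·(-1)^-2·(-1)^-4 = +1.
v=7: a=7^3·(≡4), b=7^1·(≡4) mod 7; (4|7)=+1, (4|7)=+1; (−1)^{3·1·3}·(+1)^1·(+1)^3 = -1.
v=∞: 1846670 > 0 and 49910 > 0  ⇒  (a,b)_∞ = +1.
v=5: a=5^3·(≡4), b=5^1·(≡2) mod 5; (4|5)=+1, (2|5)=-1; (−1)^{3·1·2}·(+1)^1·(-1)^3 = -1.
v=23: a=23^3·(≡17), b=23^1·(≡13) mod 23; (17|23)=-1, (13|23)=+1; (−1)^{3·1·11}·(-1)^1·(+1)^3 = +1.
(1846670, 49910 / ℚ) ramifies at {5, 7}: a division algebra.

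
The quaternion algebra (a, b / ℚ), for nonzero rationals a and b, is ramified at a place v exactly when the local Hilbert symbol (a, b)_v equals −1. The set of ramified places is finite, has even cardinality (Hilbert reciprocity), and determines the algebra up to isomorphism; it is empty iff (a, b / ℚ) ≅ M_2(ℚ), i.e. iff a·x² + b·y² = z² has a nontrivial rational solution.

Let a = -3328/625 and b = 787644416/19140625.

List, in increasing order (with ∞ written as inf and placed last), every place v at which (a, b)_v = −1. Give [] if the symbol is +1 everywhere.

(a, b) ≡ (-13, 26) mod (ℚ^×)²; places V = {2, 5, 7, 13, 43, ∞}.
(a,b)_2: α=8, β=15; u≡3, v≡5 (mod 8); ε(u)ε(v)=1·0, αω(v)=8·1, βω(u)=15·1; sum ≡ 1  ⇒  -1.
(a,b)_7: α=0, u≡2; β=-2, v≡5 (mod 7); (2|7)=+1, (5|7)=-1; sign (−1)^0·+1^-2·-1^0 = +1.
(a,b)_5: α=-4, u≡2; β=-8, v≡4 (mod 5); (2|5)=-1, (4|5)=+1; sign (−1)^0·-1^-8·+1^-4 = +1.
(a,b)_43: α=0, u≡3; β=2, v≡29 (mod 43); (3|43)=-1, (29|43)=-1; sign (−1)^0·-1^2·-1^0 = +1.
(a,b)_∞: sgn(-13)=−, sgn(26)=+, so +1.
(a,b)_13: α=1, u≡4; β=1, v≡5 (mod 13); (4|13)=+1, (5|13)=-1; sign (−1)^0·+1^1·-1^1 = -1.
Ram(-13, 26) = {2, 13}; no ℚ_2-point on the conic.

[2, 13]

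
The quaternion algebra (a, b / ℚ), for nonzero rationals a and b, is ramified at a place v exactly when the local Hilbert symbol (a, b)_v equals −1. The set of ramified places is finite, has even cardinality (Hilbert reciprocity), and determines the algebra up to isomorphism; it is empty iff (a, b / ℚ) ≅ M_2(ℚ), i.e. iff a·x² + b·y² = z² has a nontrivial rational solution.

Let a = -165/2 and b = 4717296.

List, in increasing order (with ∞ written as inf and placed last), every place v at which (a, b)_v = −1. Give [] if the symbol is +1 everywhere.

(a, b) ≡ (-330, 32759) mod (ℚ^×)²; places V = {2, 3, 5, 11, 17, 41, 47, ∞}.
(a,b)_5: α=1, u≡1; β=0, v≡1 (mod 5); (1|5)=+1, (1|5)=+1; sign (−1)^0·+1^0·+1^1 = +1.
(a,b)_41: α=0, u≡20; β=1, v≡10 (mod 41); (20|41)=+1, (10|41)=+1; sign (−1)^0·+1^1·+1^0 = +1.
(a,b)_2: α=-1, β=4; u≡3, v≡7 (mod 8); ε(u)ε(v)=1·1, αω(v)=-1·0, βω(u)=4·1; sum ≡ 1  ⇒  -1.
(a,b)_∞: sgn(-330)=−, sgn(32759)=+, so +1.
(a,b)_47: α=0, u≡35; β=1, v≡23 (mod 47); (35|47)=-1, (23|47)=-1; sign (−1)^0·-1^1·-1^0 = -1.
(a,b)_11: α=1, u≡9; β=0, v≡1 (mod 11); (9|11)=+1, (1|11)=+1; sign (−1)^0·+1^0·+1^1 = +1.
(a,b)_3: α=1, u≡1; β=2, v≡2 (mod 3); (1|3)=+1, (2|3)=-1; sign (−1)^0·+1^2·-1^1 = -1.
(a,b)_17: α=0, u≡11; β=1, v≡14 (mod 17); (11|17)=-1, (14|17)=-1; sign (−1)^0·-1^1·-1^0 = -1.
(-330, 32759 / ℚ) ramifies at {2, 3, 17, 47}: a division algebra.

[2, 3, 17, 47]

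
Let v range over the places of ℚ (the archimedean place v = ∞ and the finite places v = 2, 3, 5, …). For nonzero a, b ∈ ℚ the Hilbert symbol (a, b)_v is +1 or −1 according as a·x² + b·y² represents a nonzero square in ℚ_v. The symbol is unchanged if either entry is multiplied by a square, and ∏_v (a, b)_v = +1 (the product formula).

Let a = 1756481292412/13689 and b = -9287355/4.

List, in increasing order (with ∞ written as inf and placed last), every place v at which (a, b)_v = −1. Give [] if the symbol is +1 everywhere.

Mod squares: a ≡ 9325327, b ≡ -76755. Check v ∈ {∞, 2, 3, 5, 7, 11, 13, 17, 23, 29, 31, 41, 43}.
v=29: a=29^1·(≡11), b=29^0·(≡10) mod 29; (11|29)=-1, (10|29)=-1; (−1)^{1·0·14}·(-1)^0·(-1)^1 = -1.
v=7: a=7^2·(≡1), b=7^1·(≡2) mod 7; (1|7)=+1, (2|7)=+1; (−1)^{2·1·3}·(+1)^1·(+1)^2 = +1.
v=11: a=11^1·(≡1), b=11^2·(≡9) mod 11; (1|11)=+1, (9|11)=+1; (−1)^{1·2·5}·(+1)^2·(+1)^1 = +1.
v=13: a=13^-2·(≡5), b=13^0·(≡10) mod 13; (5|13)=-1, (10|13)=+1; (−1)^{-2·0·6}·(-1)^0·(+1)^-2 = +1.
v=2: v_2(a)=2, v_2(b)=-2; units ≡ 7, 5 (mod 8); ε·ε+αω+βω = 1·0+2·1+-2·0 ≡ 0  ⇒  (a,b)_2 = +1.
v=23: a=23^1·(≡17), b=23^0·(≡17) mod 23; (17|23)=-1, (17|23)=-1; (−1)^{1·0·11}·(-1)^0·(-1)^1 = -1.
v=31: a=31^3·(≡3), b=31^0·(≡7) mod 31; (3|31)=-1, (7|31)=+1; (−1)^{3·0·15}·(-1)^0·(+1)^3 = +1.
v=∞: 9325327 > 0 and -76755 < 0  ⇒  (a,b)_∞ = +1.
v=41: a=41^1·(≡33), b=41^0·(≡22) mod 41; (33|41)=+1, (22|41)=-1; (−1)^{1·0·20}·(+1)^0·(-1)^1 = -1.
v=5: a=5^0·(≡3), b=5^1·(≡1) mod 5; (3|5)=-1, (1|5)=+1; (−1)^{0·1·2}·(-1)^1·(+1)^0 = -1.
v=43: a=43^0·(≡29), b=43^1·(≡1) mod 43; (29|43)=-1, (1|43)=+1; (−1)^{0·1·21}·(-1)^1·(+1)^0 = -1.
v=3: a=3^-4·(≡1), b=3^1·(≡2) mod 3; (1|3)=+1, (2|3)=-1; (−1)^{-4·1·1}·(+1)^1·(-1)^-4 = +1.
v=17: a=17^0·(≡6), b=17^1·(≡12) mod 17; (6|17)=-1, (12|17)=-1; (−1)^{0·1·8}·(-1)^1·(-1)^0 = -1.
|Ram(9325327, -76755)| = 6, even; anisotropic at {5, 17, 23, 29, 41, 43}.

[5, 17, 23, 29, 41, 43]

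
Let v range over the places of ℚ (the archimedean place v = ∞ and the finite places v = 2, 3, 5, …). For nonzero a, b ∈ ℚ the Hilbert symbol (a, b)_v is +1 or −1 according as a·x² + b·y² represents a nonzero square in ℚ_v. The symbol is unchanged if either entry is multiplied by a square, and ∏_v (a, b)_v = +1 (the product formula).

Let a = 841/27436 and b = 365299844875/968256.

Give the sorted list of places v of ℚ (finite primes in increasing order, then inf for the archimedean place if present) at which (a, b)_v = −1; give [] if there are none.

(a, b) ≡ (19, 2755) mod (ℚ^×)²; places V = {2, 3, 5, 7, 19, 29, 41, 47, ∞}.
(a,b)_29: α=2, u≡15; β=1, v≡8 (mod 29); (15|29)=-1, (8|29)=-1; sign (−1)^0·-1^1·-1^2 = -1.
(a,b)_3: α=0, u≡1; β=-2, v≡1 (mod 3); (1|3)=+1, (1|3)=+1; sign (−1)^0·+1^-2·+1^0 = +1.
(a,b)_2: α=-2, β=-6; u≡3, v≡3 (mod 8); ε(u)ε(v)=1·1, αω(v)=-2·1, βω(u)=-6·1; sum ≡ 1  ⇒  -1.
(a,b)_∞: sgn(19)=+, sgn(2755)=+, so +1.
(a,b)_41: α=0, u≡3; β=-2, v≡21 (mod 41); (3|41)=-1, (21|41)=+1; sign (−1)^0·-1^-2·+1^0 = +1.
(a,b)_19: α=-3, u≡6; β=1, v≡15 (mod 19); (6|19)=+1, (15|19)=-1; sign (−1)^1·+1^1·-1^-3 = +1.
(a,b)_7: α=0, u≡5; β=4, v≡4 (mod 7); (5|7)=-1, (4|7)=+1; sign (−1)^0·-1^4·+1^0 = +1.
(a,b)_5: α=0, u≡1; β=3, v≡4 (mod 5); (1|5)=+1, (4|5)=+1; sign (−1)^0·+1^3·+1^0 = +1.
(a,b)_47: α=0, u≡20; β=2, v≡35 (mod 47); (20|47)=-1, (35|47)=-1; sign (−1)^0·-1^2·-1^0 = +1.
|Ram(19, 2755)| = 2, even; anisotropic at {2, 29}.

[2, 29]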